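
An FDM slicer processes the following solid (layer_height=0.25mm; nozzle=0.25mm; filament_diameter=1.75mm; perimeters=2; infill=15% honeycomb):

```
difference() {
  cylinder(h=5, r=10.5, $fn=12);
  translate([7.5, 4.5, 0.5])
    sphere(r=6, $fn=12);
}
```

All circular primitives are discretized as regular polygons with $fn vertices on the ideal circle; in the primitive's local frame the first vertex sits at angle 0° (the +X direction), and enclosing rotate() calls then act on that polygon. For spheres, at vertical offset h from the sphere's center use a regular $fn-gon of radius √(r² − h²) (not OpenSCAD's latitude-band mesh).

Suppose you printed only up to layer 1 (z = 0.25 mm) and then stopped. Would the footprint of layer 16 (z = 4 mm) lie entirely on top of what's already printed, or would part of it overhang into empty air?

part overhangs

Compare the two slices. At z = 0.25: the cylinder: section is a regular 12-gon, circumradius r=10.5 (area = (12/2)·10.500²·sin(360°/12) = 330.75 mm²); the r=6 sphere at (7.5, 4.5) slices to a regular 12-gon of circumradius 5.995 (√(r²−h²) with h=0.25 from center) (area = (12/2)·5.995²·sin(360°/12) = 107.81 mm²); Subtracting the remaining from the first: starting from the r=10.5 cylinder (330.75 mm²), the r=6 sphere at (7.5, 4.5) partially overlaps it — only the 64.93 mm² overlap (of its 107.81 mm²) is removed, clipping the outline — area = 265.82 mm². At z = 4: the r=10.5 cylinder gives a regular 12-gon of circumradius 10.5 (constant along its height) (area = (12/2)·10.500²·sin(360°/12) = 330.75 mm²); the r=6 sphere at (7.5, 4.5) slices to a regular 12-gon of circumradius 4.873 (√(r²−h²) with h=3.5 from center) (area = (12/2)·4.873²·sin(360°/12) = 71.25 mm²); Subtracting the remaining from the first: starting from the r=10.5 cylinder (330.75 mm²), the r=6 sphere at (7.5, 4.5) partially overlaps it — only the 46.30 mm² overlap (of its 71.25 mm²) is removed, clipping the outline — area = 284.45 mm². Checking containment: at z = 4 the cross-section extends beyond the z = 0.25 cross-section by about 18.63 mm².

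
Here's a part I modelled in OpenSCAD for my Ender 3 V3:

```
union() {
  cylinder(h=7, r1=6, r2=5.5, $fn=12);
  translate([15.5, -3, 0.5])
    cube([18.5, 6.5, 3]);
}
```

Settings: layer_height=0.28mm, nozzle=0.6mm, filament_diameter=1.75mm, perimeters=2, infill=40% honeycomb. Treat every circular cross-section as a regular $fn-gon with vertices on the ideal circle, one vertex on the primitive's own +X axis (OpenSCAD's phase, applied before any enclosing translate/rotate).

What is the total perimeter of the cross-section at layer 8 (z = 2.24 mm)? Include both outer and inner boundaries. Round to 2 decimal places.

At z = 2.24 mm: the cone contributes a regular 12-gon of circumradius 5.840 (interpolated between r1=6 and r2=5.5 at t=0.320) (perimeter = 2·12·5.840·sin(180°/12) = 36.28 mm); the cube at (15.5, -3) is present — its section is the full 18.5×6.5 rectangle (perimeter 50.00 mm); Combining (union): the 2 present regions are separate (no shared area or edge), so areas and boundary lengths simply add and each stays a separate island — boundary = 86.28 mm. Overall, the cross-section has 2 separate islands. Total boundary length (outer) = 86.28 mm.

86.28 mm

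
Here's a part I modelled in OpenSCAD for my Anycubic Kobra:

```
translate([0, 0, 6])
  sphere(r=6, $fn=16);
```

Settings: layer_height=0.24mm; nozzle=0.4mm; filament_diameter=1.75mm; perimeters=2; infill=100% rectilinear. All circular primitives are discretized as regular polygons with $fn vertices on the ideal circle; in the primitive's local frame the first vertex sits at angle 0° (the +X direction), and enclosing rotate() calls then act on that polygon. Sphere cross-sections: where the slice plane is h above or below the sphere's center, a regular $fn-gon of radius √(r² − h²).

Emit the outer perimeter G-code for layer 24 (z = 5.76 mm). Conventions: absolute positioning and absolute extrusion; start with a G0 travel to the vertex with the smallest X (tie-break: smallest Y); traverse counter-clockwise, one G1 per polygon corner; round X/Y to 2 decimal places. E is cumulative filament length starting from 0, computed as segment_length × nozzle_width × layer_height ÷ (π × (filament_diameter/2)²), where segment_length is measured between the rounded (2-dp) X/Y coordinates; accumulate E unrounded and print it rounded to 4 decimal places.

At z = 5.76 mm: the sphere: section is a regular 16-gon, circumradius = √(r²−h²) = √(6²−0.24²) = 5.995. The outline is a single polygon with 16 vertices. Extrusion per mm of travel: 0.4 × 0.24 / (π × 0.875²) = 0.039912. Accumulating E over each segment gives final E = 1.4941.

G0 X-6.00 Y0.00 Z5.76
G1 X-5.54 Y-2.29 E0.0932
G1 X-4.24 Y-4.24 E0.1868
G1 X-2.29 Y-5.54 E0.2803
G1 X0.00 Y-6.00 E0.3735
G1 X2.29 Y-5.54 E0.4668
G1 X4.24 Y-4.24 E0.5603
G1 X5.54 Y-2.29 E0.6538
G1 X6.00 Y0.00 E0.7471
G1 X5.54 Y2.29 E0.8403
G1 X4.24 Y4.24 E0.9338
G1 X2.29 Y5.54 E1.0274
G1 X0.00 Y6.00 E1.1206
G1 X-2.29 Y5.54 E1.2138
G1 X-4.24 Y4.24 E1.3073
G1 X-5.54 Y2.29 E1.4009
G1 X-6.00 Y0.00 E1.4941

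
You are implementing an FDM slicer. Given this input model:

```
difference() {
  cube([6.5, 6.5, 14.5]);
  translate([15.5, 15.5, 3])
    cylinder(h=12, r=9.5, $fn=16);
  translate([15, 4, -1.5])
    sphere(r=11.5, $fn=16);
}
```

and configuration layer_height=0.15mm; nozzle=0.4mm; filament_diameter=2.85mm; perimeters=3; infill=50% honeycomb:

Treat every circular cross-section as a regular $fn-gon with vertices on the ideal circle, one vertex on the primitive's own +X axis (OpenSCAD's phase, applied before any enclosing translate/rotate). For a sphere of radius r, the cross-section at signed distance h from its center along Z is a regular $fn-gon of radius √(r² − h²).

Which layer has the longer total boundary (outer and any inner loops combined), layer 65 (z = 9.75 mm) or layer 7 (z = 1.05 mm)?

layer 65 (z = 9.75 mm)

Layer 65 (z = 9.75): the 6.5×6.5 cube contributes its full rectangle (perimeter 26.00 mm); the r=9.5 cylinder at (15.5, 15.5) gives a regular 16-gon of circumradius 9.5 (constant along its height) (perimeter = 2·16·9.500·sin(180°/16) = 59.31 mm); the sphere at (15, 4): section is a regular 16-gon, circumradius = √(r²−h²) = √(11.5²−11.25²) = 2.385 (perimeter = 2·16·2.385·sin(180°/16) = 14.89 mm); After the difference (first − rest): starting from the 6.5×6.5 cube, the r=9.5 cylinder at (15.5, 15.5) misses the remaining region (no effect); the r=11.5 sphere at (15, 4) misses the remaining region (no effect) — boundary = 26.00 mm. So its perimeter = 26.00 mm. Layer 7 (z = 1.05): the cube is present — its section is the full 6.5×6.5 rectangle (perimeter 26.00 mm); the cylinder at (15.5, 15.5) is absent (z outside [3, 15]); the r=11.5 sphere at (15, 4) contributes a regular 16-gon of circumradius √(11.5²−2.55²) = 11.214 (perimeter = 2·16·11.214·sin(180°/16) = 70.01 mm); Subtracting the remaining from the first: starting from the 6.5×6.5 cube, the r=11.5 sphere at (15, 4) partially overlaps it — only the 15.43 mm² overlap (of its 384.97 mm²) is removed, clipping the outline — boundary = 21.99 mm. So its perimeter = 21.99 mm. Layer 65 is larger (26.00 vs 21.99 mm).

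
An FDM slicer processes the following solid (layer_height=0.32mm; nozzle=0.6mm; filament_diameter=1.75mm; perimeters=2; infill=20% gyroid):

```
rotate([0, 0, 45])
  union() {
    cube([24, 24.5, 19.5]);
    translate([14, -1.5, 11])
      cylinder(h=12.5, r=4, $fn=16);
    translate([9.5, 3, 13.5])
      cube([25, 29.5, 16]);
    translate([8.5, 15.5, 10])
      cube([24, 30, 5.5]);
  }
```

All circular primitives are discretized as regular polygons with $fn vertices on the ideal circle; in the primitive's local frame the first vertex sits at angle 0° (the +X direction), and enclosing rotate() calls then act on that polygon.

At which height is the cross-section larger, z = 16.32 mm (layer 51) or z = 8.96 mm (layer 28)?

Layer 51 (z = 16.32): the 24×24.5 cube contributes its full rectangle (area 588.00 mm²); the cylinder at (14, -1.5): section is a regular 16-gon, circumradius r=4 (area = (16/2)·4.000²·sin(360°/16) = 48.98 mm²); the cube at (9.5, 3) (footprint 25×29.5) is included at this height (area 737.50 mm²); the cube at (8.5, 15.5) does not reach this height (z outside [10, 15.5]); Taking the union: the regions partially overlap — summed areas 1374.48 mm² minus the doubly-counted overlap 324.69 mm² gives 1049.79 mm² — area = 1049.79 mm²; (rotated 45° about Z; rotation is an isometry so areas/perimeters/island counts are preserved). So its area = 1049.79 mm². Layer 28 (z = 8.96): the cube is present — its section is the full 24×24.5 rectangle (area 588.00 mm²); the cylinder at (14, -1.5) is absent (z outside [11, 23.5]); the cube at (9.5, 3) is absent (z outside [13.5, 29.5]); the cube at (8.5, 15.5) is absent (z outside [10, 15.5]); Combining (union): only the 24×24.5 cube is present, so the union is just that shape — area = 588.00 mm²; (whole slice rotated 45° about Z — lengths, areas and connectivity unchanged). So its area = 588.00 mm². Layer 51 is larger (1049.79 vs 588.00 mm²).

layer 51 (z = 16.32 mm)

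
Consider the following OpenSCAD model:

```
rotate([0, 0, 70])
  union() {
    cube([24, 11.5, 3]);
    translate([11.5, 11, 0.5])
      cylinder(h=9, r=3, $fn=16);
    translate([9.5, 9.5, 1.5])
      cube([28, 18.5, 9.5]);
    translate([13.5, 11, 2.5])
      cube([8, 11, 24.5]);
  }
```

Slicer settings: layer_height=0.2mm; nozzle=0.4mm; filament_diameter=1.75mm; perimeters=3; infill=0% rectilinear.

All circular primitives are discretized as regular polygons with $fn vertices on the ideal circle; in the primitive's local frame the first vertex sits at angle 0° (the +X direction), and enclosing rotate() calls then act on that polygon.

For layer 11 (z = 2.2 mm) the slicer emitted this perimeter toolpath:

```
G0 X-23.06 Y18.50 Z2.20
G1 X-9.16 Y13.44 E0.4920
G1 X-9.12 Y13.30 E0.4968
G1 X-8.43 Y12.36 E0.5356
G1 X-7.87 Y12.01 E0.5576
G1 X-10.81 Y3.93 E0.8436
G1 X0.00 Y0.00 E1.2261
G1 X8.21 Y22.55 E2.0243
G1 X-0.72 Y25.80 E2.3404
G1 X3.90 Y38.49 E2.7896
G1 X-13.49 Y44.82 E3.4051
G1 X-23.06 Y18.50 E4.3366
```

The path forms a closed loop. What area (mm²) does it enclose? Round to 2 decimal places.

Apply the shoelace formula to the sequence of (X, Y) vertices; enclosed area = 766.17 mm².

766.17 mm²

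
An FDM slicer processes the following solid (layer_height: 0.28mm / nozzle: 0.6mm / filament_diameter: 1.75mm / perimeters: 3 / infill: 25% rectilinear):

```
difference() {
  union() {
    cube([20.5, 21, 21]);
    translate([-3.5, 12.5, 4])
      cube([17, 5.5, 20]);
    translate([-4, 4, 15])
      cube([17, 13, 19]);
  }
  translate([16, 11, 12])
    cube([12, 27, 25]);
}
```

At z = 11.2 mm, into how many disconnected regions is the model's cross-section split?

At z = 11.2 mm: the cube is present — its section is the full 20.5×21 rectangle; the 17×5.5 cube at (-3.5, 12.5) contributes its full rectangle; the cube at (-4, 4) does not reach this height (z outside [15, 34]); Combining (union): the regions partially overlap (shared area 74.25 mm²), so overlapping operands fuse into one piece — 1 connected region; the cube at (16, 11) is not intersected at this z (z outside [12, 37]); Taking the first minus the rest: none of the subtracted shapes is present at this height, so the result so far is unchanged — 1 connected region. The result has 1 disconnected region.

1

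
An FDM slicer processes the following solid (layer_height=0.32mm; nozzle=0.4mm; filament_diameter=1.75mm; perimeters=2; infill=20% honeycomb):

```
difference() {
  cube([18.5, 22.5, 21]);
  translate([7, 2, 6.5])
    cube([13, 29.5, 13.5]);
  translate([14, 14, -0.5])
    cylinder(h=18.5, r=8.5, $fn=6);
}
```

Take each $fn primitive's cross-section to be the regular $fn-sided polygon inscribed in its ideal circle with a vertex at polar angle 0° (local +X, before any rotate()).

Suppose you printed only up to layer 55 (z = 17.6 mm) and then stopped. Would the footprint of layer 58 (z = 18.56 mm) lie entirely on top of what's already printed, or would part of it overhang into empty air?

Compare the two slices. At z = 17.6: the cube (footprint 18.5×22.5) is included at this height (area 416.25 mm²); the 13×29.5 cube at (7, 2) contributes its full rectangle (area 383.50 mm²); the cylinder at (14, 14): section is a regular 6-gon, circumradius r=8.5 (area = (6/2)·8.500²·sin(360°/6) = 187.71 mm²); Subtracting the remaining from the first: starting from the 18.5×22.5 cube (416.25 mm²), the 13×29.5 cube at (7, 2) partially overlaps it — only the 235.75 mm² overlap (of its 383.50 mm²) is removed, clipping the outline; the r=8.5 cylinder at (14, 14) partially overlaps it — only the 3.90 mm² overlap (of its 187.71 mm²) is removed, clipping the outline — area = 176.60 mm². At z = 18.56: the cube (footprint 18.5×22.5) is included at this height (area 416.25 mm²); the cube at (7, 2) is present — its section is the full 13×29.5 rectangle (area 383.50 mm²); the cylinder at (14, 14) is absent (z outside [-0.5, 18]); After the difference (first − rest): starting from the 18.5×22.5 cube (416.25 mm²), the 13×29.5 cube at (7, 2) partially overlaps it — only the 235.75 mm² overlap (of its 383.50 mm²) is removed, clipping the outline — area = 180.50 mm². Checking containment: at z = 18.56 the cross-section extends beyond the z = 17.6 cross-section by about 3.90 mm².

part overhangs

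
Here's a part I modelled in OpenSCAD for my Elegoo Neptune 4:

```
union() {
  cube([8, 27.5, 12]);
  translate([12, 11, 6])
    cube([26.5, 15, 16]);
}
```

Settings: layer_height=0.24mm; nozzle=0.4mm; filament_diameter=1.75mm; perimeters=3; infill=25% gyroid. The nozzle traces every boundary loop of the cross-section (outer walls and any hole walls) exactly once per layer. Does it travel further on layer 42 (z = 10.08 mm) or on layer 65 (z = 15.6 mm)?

Layer 42 (z = 10.08): the cube is present — its section is the full 8×27.5 rectangle (perimeter 71.00 mm); the 26.5×15 cube at (12, 11) contributes its full rectangle (perimeter 83.00 mm); Merging all regions: the 2 present regions are separate (no shared area or edge), so areas and boundary lengths simply add and each stays a separate island — boundary = 154.00 mm. So its perimeter = 154.00 mm. Layer 65 (z = 15.6): the cube is absent (z outside [0, 12]); the cube at (12, 11) is present — its section is the full 26.5×15 rectangle (perimeter 83.00 mm); Merging all regions: only the 26.5×15 cube at (12, 11) is present, so the union is just that shape — boundary = 83.00 mm. So its perimeter = 83.00 mm. Layer 42 is larger (154.00 vs 83.00 mm).

layer 42 (z = 10.08 mm)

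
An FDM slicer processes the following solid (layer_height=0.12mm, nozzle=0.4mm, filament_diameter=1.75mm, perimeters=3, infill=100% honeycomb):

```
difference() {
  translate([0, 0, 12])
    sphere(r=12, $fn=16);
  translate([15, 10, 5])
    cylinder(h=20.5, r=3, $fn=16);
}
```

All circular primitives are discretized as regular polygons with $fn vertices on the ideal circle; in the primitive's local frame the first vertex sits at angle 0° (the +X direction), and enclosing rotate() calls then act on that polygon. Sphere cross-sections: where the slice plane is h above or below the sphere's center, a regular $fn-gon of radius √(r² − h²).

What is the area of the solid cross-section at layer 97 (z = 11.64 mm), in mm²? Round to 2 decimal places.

At z = 11.64 mm: the r=12 sphere contributes a regular 16-gon of circumradius √(12²−0.36²) = 11.995 (area = (16/2)·11.995²·sin(360°/16) = 440.45 mm²); the cylinder at (15, 10): section is a regular 16-gon, circumradius r=3 (area = (16/2)·3.000²·sin(360°/16) = 27.55 mm²); Taking the first minus the rest: starting from the r=12 sphere (440.45 mm²), the r=3 cylinder at (15, 10) misses the remaining region (no effect) — area = 440.45 mm². Overall, the cross-section is a single solid region. Net area = 440.45 mm².

440.45 mm²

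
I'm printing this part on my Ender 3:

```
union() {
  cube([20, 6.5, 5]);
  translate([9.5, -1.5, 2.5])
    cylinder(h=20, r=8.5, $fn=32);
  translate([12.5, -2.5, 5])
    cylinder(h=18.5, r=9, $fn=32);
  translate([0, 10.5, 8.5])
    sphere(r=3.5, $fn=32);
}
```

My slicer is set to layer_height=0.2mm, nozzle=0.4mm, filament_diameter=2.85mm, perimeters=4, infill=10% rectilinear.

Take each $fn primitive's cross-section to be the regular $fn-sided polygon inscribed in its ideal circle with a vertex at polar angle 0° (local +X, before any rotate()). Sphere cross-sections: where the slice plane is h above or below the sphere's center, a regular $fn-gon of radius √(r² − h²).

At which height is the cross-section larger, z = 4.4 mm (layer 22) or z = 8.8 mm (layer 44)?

Layer 22 (z = 4.4): the cube is present — its section is the full 20×6.5 rectangle (area 130.00 mm²); the cylinder at (9.5, -1.5): section is a regular 32-gon, circumradius r=8.5 (area = (32/2)·8.500²·sin(360°/32) = 225.52 mm²); the cylinder at (12.5, -2.5) is not intersected at this z (z outside [5, 23.5]); the sphere at (0, 10.5) does not reach this height (|z−center|=4.100 > r=3.5); Taking the union: the regions partially overlap — summed areas 355.52 mm² minus the doubly-counted overlap 85.72 mm² gives 269.80 mm² — area = 269.80 mm². So its area = 269.80 mm². Layer 44 (z = 8.8): the cube is not intersected at this z (z outside [0, 5]); the cylinder at (9.5, -1.5): section is a regular 32-gon, circumradius r=8.5 (area = (32/2)·8.500²·sin(360°/32) = 225.52 mm²); the r=9 cylinder at (12.5, -2.5) gives a regular 32-gon of circumradius 9 (constant along its height) (area = (32/2)·9.000²·sin(360°/32) = 252.84 mm²); the r=3.5 sphere at (0, 10.5) slices to a regular 32-gon of circumradius 3.487 (√(r²−h²) with h=0.3 from center) (area = (32/2)·3.487²·sin(360°/32) = 37.96 mm²); Combining (union): the regions partially overlap — summed areas 516.32 mm² minus the doubly-counted overlap 183.62 mm² gives 332.70 mm² — area = 332.70 mm². So its area = 332.70 mm². Layer 44 is larger (332.70 vs 269.80 mm²).

layer 44 (z = 8.8 mm)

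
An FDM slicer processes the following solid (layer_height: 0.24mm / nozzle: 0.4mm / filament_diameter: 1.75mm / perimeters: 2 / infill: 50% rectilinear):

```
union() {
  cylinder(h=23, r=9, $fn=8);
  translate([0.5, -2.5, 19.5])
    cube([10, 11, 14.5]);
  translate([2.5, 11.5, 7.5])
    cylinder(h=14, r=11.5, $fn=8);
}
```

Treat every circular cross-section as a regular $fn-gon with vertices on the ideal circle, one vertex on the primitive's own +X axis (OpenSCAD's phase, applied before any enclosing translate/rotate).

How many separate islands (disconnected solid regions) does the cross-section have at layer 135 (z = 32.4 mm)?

At z = 32.4 mm: the cylinder does not reach this height (z outside [0, 23]); the cube at (0.5, -2.5) (footprint 10×11) is included at this height; the cylinder at (2.5, 11.5) does not reach this height (z outside [7.5, 21.5]); Merging all regions: only the 10×11 cube at (0.5, -2.5) is present, so the union is just that shape — 1 connected region. Overall, the cross-section is a single solid region. Island count = 1.

1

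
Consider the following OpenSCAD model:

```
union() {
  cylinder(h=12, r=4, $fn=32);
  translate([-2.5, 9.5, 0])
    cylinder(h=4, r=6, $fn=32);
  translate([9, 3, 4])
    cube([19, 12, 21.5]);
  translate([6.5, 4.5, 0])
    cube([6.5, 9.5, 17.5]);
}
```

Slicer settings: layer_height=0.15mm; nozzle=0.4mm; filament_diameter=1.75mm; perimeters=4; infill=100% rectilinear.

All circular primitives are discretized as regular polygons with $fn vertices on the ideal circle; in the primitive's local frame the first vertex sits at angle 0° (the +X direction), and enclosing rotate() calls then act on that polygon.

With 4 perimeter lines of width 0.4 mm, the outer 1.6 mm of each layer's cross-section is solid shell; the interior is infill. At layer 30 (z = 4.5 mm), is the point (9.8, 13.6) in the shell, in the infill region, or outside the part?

At z = 4.5 mm: the r=4 cylinder gives a regular 32-gon of circumradius 4 (constant along its height); the cylinder at (-2.5, 9.5) is absent (z outside [0, 4]); the cube at (9, 3) is present — its section is the full 19×12 rectangle; the cube at (6.5, 4.5) is present — its section is the full 6.5×9.5 rectangle; Taking the union: the regions partially overlap (shared area 38.00 mm²), so overlapping operands fuse into one piece — 2 connected regions. Overall, the cross-section has 2 separate islands. The nearest boundary edge runs (6.50, 14.00)→(9.00, 14.00); distance from the point to it = 0.89 mm. (Shell/infill is judged within the island containing the point — the largest one.) The point is inside the cross-section, 0.89 mm from the nearest boundary — within the 1.6 mm shell band (4 × 0.4).

shell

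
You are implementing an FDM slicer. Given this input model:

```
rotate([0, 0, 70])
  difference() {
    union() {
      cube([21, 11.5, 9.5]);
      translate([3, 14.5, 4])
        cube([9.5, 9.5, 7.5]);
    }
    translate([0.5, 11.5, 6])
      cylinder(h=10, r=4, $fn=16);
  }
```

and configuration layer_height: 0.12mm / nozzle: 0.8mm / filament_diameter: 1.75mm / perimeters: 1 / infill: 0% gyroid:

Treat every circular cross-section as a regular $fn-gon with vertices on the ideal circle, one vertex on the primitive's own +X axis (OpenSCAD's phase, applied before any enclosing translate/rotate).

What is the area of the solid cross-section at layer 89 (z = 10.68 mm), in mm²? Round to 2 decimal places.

At z = 10.68 mm: the cube is not intersected at this z (z outside [0, 9.5]); the 9.5×9.5 cube at (3, 14.5) contributes its full rectangle (area 90.25 mm²); Merging all regions: only the 9.5×9.5 cube at (3, 14.5) is present, so the union is just that shape — area = 90.25 mm²; the r=4 cylinder at (0.5, 11.5) gives a regular 16-gon of circumradius 4 (constant along its height) (area = (16/2)·4.000²·sin(360°/16) = 48.98 mm²); After the difference (first − rest): starting from the result so far (90.25 mm²), the r=4 cylinder at (0.5, 11.5) partially overlaps it — only the 0.00 mm² overlap (of its 48.98 mm²) is removed, clipping the outline — area = 90.25 mm²; (rotated 70° about Z; rotation is an isometry so areas/perimeters/island counts are preserved). Overall, the cross-section is a single solid region. Net area = 90.25 mm².

90.25 mm²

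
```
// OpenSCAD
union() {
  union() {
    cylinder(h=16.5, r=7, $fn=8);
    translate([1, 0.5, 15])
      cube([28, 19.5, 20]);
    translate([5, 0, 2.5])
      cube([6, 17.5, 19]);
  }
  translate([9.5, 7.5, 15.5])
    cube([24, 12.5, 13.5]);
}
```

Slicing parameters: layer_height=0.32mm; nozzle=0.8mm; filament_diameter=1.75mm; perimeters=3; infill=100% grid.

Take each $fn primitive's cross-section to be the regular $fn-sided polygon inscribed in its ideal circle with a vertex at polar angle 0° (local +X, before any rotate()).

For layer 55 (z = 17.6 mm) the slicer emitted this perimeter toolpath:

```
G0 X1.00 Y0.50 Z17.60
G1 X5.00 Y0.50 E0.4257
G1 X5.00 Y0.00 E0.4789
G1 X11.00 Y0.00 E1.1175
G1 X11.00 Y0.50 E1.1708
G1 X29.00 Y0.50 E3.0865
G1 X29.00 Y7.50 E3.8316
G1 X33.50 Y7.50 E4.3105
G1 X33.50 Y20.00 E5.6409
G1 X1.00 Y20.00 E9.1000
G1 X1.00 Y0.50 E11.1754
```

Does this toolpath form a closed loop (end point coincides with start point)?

Start point (G0): (1.00, 0.50). End point (last G1): the path returns to the start — closed.

yes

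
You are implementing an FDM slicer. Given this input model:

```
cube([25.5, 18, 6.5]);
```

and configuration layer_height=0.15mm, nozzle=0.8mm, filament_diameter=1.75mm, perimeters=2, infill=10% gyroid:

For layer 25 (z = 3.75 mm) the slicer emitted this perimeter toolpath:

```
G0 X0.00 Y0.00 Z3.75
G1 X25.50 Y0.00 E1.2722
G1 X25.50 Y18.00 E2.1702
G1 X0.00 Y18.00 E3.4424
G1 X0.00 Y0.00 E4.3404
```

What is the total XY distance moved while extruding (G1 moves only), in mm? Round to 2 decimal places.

Sum the Euclidean lengths of each G1 segment: total = 87.00 mm.

87.00 mm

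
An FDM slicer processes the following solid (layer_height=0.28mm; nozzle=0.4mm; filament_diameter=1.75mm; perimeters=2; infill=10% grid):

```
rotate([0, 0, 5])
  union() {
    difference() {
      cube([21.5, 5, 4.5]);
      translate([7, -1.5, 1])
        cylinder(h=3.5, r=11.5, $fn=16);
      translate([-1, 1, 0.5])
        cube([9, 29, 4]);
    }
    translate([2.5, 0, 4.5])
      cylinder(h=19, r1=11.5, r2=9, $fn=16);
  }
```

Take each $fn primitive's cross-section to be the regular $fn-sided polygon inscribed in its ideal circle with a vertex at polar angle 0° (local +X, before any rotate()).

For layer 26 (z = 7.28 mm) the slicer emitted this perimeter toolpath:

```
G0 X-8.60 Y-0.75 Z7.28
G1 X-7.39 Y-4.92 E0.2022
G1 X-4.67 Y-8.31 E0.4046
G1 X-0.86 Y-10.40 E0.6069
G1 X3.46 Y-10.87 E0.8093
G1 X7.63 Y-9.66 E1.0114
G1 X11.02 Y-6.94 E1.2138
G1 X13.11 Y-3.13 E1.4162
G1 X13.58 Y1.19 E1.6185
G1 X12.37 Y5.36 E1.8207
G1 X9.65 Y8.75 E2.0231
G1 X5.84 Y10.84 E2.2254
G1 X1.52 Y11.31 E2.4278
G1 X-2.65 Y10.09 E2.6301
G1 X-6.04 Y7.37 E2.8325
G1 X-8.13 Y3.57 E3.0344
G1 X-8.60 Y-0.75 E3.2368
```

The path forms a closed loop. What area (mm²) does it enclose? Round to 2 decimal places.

379.55 mm²

Apply the shoelace formula to the sequence of (X, Y) vertices; enclosed area = 379.55 mm².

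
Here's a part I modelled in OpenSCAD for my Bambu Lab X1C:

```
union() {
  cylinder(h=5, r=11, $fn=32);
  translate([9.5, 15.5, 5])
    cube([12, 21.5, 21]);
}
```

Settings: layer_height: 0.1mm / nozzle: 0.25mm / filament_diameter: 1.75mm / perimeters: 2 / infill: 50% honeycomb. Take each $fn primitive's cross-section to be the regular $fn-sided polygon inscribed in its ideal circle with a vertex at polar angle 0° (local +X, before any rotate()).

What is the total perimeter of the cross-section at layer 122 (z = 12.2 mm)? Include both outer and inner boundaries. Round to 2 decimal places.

At z = 12.2 mm: the cylinder is absent (z outside [0, 5]); the cube at (9.5, 15.5) (footprint 12×21.5) is included at this height (perimeter 67.00 mm); Combining (union): only the 12×21.5 cube at (9.5, 15.5) is present, so the union is just that shape — boundary = 67.00 mm. Overall, the cross-section is a single solid region. Total boundary length (outer) = 67.00 mm.

67.00 mm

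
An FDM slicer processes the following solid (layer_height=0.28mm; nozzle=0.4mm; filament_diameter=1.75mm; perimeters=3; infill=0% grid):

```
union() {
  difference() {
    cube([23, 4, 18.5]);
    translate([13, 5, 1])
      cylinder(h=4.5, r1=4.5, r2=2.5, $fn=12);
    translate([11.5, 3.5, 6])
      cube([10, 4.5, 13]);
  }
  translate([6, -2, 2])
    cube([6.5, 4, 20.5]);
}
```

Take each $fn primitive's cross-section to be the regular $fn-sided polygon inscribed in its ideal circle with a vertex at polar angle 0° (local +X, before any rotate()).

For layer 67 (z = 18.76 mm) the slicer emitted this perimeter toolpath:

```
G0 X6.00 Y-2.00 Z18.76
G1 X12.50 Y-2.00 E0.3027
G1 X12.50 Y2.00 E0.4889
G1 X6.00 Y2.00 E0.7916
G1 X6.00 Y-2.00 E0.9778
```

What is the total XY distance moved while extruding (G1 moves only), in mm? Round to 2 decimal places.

Sum the Euclidean lengths of each G1 segment: total = 21.00 mm.

21.00 mm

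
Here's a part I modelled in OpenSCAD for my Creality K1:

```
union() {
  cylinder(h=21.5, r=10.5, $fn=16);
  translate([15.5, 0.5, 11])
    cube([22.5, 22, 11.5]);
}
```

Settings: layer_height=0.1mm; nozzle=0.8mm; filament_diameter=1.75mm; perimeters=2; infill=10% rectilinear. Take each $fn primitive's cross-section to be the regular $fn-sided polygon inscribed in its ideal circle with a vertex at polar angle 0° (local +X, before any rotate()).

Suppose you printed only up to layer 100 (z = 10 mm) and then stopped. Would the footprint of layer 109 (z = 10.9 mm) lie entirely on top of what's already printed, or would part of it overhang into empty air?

entirely on top

Compare the two slices. At z = 10: the cylinder: section is a regular 16-gon, circumradius r=10.5 (area = (16/2)·10.500²·sin(360°/16) = 337.53 mm²); the cube at (15.5, 0.5) does not reach this height (z outside [11, 22.5]); Combining (union): only the r=10.5 cylinder is present, so the union is just that shape — area = 337.53 mm². At z = 10.9: the r=10.5 cylinder gives a regular 16-gon of circumradius 10.5 (constant along its height) (area = (16/2)·10.500²·sin(360°/16) = 337.53 mm²); the cube at (15.5, 0.5) is absent (z outside [11, 22.5]); Merging all regions: only the r=10.5 cylinder is present, so the union is just that shape — area = 337.53 mm². Checking containment: the cross-section at z = 10.9 is a subset of the cross-section at z = 10.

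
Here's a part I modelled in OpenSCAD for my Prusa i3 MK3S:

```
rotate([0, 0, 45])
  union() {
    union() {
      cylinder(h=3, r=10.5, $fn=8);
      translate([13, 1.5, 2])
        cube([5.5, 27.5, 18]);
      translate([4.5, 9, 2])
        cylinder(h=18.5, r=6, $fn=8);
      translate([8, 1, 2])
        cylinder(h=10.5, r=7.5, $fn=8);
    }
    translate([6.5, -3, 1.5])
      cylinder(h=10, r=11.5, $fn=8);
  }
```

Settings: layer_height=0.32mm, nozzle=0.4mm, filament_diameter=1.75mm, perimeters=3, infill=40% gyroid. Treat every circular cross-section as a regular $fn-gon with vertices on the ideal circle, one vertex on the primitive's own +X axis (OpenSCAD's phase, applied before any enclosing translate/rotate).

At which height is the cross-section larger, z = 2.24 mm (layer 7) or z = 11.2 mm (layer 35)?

Layer 7 (z = 2.24): the r=10.5 cylinder gives a regular 8-gon of circumradius 10.5 (constant along its height) (area = (8/2)·10.500²·sin(360°/8) = 311.83 mm²); the cube at (13, 1.5) (footprint 5.5×27.5) is included at this height (area 151.25 mm²); the cylinder at (4.5, 9): section is a regular 8-gon, circumradius r=6 (area = (8/2)·6.000²·sin(360°/8) = 101.82 mm²); the r=7.5 cylinder at (8, 1) gives a regular 8-gon of circumradius 7.5 (constant along its height) (area = (8/2)·7.500²·sin(360°/8) = 159.10 mm²); Taking the union: the regions partially overlap — summed areas 724.01 mm² minus the doubly-counted overlap 149.64 mm² gives 574.36 mm² — area = 574.36 mm²; the r=11.5 cylinder at (6.5, -3) contributes a regular 8-gon of circumradius 11.5 (area = (8/2)·11.500²·sin(360°/8) = 374.06 mm²); Combining (union): the regions partially overlap — summed areas 948.42 mm² minus the doubly-counted overlap 261.10 mm² gives 687.32 mm² — area = 687.32 mm²; (rotated 45° about Z; rotation is an isometry so areas/perimeters/island counts are preserved). So its area = 687.32 mm². Layer 35 (z = 11.2): the cylinder is not intersected at this z (z outside [0, 3]); the 5.5×27.5 cube at (13, 1.5) contributes its full rectangle (area 151.25 mm²); the r=6 cylinder at (4.5, 9) gives a regular 8-gon of circumradius 6 (constant along its height) (area = (8/2)·6.000²·sin(360°/8) = 101.82 mm²); the r=7.5 cylinder at (8, 1) gives a regular 8-gon of circumradius 7.5 (constant along its height) (area = (8/2)·7.500²·sin(360°/8) = 159.10 mm²); Taking the union: the regions partially overlap — summed areas 412.17 mm² minus the doubly-counted overlap 32.41 mm² gives 379.76 mm² — area = 379.76 mm²; the r=11.5 cylinder at (6.5, -3) gives a regular 8-gon of circumradius 11.5 (constant along its height) (area = (8/2)·11.500²·sin(360°/8) = 374.06 mm²); Combining (union): the regions partially overlap — summed areas 753.82 mm² minus the doubly-counted overlap 165.68 mm² gives 588.15 mm² — area = 588.15 mm²; (whole slice rotated 45° about Z — lengths, areas and connectivity unchanged). So its area = 588.15 mm². Layer 7 is larger (687.32 vs 588.15 mm²).

layer 7 (z = 2.24 mm)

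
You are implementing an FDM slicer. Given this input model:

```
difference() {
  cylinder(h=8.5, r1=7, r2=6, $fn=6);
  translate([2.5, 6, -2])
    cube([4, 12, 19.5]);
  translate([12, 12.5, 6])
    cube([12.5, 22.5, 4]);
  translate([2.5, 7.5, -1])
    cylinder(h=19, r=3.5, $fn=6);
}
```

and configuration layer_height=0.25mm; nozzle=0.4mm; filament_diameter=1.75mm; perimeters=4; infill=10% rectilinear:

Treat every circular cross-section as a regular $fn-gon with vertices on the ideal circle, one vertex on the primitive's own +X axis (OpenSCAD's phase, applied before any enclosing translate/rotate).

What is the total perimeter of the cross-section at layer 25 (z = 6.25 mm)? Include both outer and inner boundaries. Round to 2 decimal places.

At z = 6.25 mm: the cone (r1=7→r2=6) has section circumradius 6.265 here — a regular 6-gon (perimeter = 2·6·6.265·sin(180°/6) = 37.59 mm); the 4×12 cube at (2.5, 6) contributes its full rectangle (perimeter 32.00 mm); the cube at (12, 12.5) (footprint 12.5×22.5) is included at this height (perimeter 70.00 mm); the r=3.5 cylinder at (2.5, 7.5) gives a regular 6-gon of circumradius 3.5 (constant along its height) (perimeter = 2·6·3.500·sin(180°/6) = 21.00 mm); Taking the first minus the rest: starting from the cone, the 4×12 cube at (2.5, 6) misses the remaining region (no effect); the 12.5×22.5 cube at (12, 12.5) misses the remaining region (no effect); the r=3.5 cylinder at (2.5, 7.5) partially overlaps it — only the 2.81 mm² overlap (of its 31.83 mm²) is removed, clipping the outline — boundary = 37.59 mm. Overall, the cross-section is a single solid region. Total boundary length (outer) = 37.59 mm.

37.59 mm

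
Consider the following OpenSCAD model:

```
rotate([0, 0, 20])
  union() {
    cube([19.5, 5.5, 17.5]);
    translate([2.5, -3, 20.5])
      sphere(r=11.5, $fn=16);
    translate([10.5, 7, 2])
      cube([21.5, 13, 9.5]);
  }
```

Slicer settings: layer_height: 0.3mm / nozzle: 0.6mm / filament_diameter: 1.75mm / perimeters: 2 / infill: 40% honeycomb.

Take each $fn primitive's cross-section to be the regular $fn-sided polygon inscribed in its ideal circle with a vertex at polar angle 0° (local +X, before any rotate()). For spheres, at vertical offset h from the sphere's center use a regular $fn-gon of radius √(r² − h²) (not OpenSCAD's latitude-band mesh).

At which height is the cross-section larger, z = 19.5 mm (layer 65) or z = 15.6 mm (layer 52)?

Layer 65 (z = 19.5): the cube is absent (z outside [0, 17.5]); the r=11.5 sphere at (2.5, -3) contributes a regular 16-gon of circumradius √(11.5²−1²) = 11.456 (area = (16/2)·11.456²·sin(360°/16) = 401.82 mm²); the cube at (10.5, 7) is not intersected at this z (z outside [2, 11.5]); Combining (union): only the r=11.5 sphere at (2.5, -3) is present, so the union is just that shape — area = 401.82 mm²; (whole slice rotated 20° about Z — lengths, areas and connectivity unchanged). So its area = 401.82 mm². Layer 52 (z = 15.6): the cube is present — its section is the full 19.5×5.5 rectangle (area 107.25 mm²); the sphere at (2.5, -3): section is a regular 16-gon, circumradius = √(r²−h²) = √(11.5²−4.9²) = 10.404 (area = (16/2)·10.404²·sin(360°/16) = 331.37 mm²); the cube at (10.5, 7) does not reach this height (z outside [2, 11.5]); Merging all regions: the regions partially overlap — summed areas 438.62 mm² minus the doubly-counted overlap 59.35 mm² gives 379.27 mm² — area = 379.27 mm²; (rotated 20° about Z; rotation is an isometry so areas/perimeters/island counts are preserved). So its area = 379.27 mm². Layer 65 is larger (401.82 vs 379.27 mm²).

layer 65 (z = 19.5 mm)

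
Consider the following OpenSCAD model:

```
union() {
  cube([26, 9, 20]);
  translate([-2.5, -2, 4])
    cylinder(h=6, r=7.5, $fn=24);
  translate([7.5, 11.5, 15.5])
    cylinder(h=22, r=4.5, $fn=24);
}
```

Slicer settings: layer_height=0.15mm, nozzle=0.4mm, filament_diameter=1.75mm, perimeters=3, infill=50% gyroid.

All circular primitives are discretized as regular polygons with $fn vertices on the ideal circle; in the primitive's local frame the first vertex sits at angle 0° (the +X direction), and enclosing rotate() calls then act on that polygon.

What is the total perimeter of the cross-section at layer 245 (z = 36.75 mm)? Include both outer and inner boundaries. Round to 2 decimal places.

28.19 mm

At z = 36.75 mm: the cube is absent (z outside [0, 20]); the cylinder at (-2.5, -2) is not intersected at this z (z outside [4, 10]); the r=4.5 cylinder at (7.5, 11.5) gives a regular 24-gon of circumradius 4.5 (constant along its height) (perimeter = 2·24·4.500·sin(180°/24) = 28.19 mm); Taking the union: only the r=4.5 cylinder at (7.5, 11.5) is present, so the union is just that shape — boundary = 28.19 mm. Overall, the cross-section is a single solid region. Total boundary length (outer) = 28.19 mm.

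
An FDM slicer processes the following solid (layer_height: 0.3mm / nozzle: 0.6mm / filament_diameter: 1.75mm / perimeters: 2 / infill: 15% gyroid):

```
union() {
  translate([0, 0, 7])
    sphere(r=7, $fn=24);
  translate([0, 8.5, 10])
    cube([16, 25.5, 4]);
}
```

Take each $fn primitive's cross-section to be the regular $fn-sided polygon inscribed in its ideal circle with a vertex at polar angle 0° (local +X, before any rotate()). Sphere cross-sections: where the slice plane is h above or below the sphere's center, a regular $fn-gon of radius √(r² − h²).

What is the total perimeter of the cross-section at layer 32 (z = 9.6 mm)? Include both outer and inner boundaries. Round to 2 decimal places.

40.72 mm

At z = 9.6 mm: the sphere: section is a regular 24-gon, circumradius = √(r²−h²) = √(7²−2.6²) = 6.499 (perimeter = 2·24·6.499·sin(180°/24) = 40.72 mm); the cube at (0, 8.5) does not reach this height (z outside [10, 14]); Taking the union: only the r=7 sphere is present, so the union is just that shape — boundary = 40.72 mm. Overall, the cross-section is a single solid region. Total boundary length (outer) = 40.72 mm.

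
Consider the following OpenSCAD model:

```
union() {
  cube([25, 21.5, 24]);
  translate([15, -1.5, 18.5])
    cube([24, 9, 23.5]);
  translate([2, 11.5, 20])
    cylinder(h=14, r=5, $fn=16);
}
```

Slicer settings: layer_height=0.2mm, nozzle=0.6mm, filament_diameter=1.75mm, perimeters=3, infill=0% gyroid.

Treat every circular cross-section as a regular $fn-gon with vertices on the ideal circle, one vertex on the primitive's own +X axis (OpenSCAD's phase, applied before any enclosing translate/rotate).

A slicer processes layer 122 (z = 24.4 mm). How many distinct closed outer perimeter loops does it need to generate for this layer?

At z = 24.4 mm: the cube is not intersected at this z (z outside [0, 24]); the cube at (15, -1.5) is present — its section is the full 24×9 rectangle; the r=5 cylinder at (2, 11.5) contributes a regular 16-gon of circumradius 5; Taking the union: the 2 present regions are separate (no shared area or edge), so areas and boundary lengths simply add and each stays a separate island — 2 connected regions. The result has 2 disconnected regions.

2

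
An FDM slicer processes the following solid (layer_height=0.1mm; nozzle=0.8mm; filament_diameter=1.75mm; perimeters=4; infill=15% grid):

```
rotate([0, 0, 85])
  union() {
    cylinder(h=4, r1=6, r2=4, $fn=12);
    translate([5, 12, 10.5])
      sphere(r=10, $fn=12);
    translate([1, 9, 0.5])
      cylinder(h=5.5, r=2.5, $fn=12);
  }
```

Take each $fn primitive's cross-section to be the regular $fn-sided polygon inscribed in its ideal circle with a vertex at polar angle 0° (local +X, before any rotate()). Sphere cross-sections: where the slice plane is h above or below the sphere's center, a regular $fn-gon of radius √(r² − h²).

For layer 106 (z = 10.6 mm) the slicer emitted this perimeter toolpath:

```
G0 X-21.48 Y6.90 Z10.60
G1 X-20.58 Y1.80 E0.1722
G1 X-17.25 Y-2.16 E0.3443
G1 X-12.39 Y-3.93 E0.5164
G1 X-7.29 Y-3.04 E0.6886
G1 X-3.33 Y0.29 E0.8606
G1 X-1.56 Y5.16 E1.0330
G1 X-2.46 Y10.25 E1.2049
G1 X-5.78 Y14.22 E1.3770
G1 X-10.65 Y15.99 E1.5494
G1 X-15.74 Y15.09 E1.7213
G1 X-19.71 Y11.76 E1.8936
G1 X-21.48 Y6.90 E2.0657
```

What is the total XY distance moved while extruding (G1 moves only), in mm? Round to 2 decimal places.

62.11 mm

Sum the Euclidean lengths of each G1 segment: total = 62.11 mm.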